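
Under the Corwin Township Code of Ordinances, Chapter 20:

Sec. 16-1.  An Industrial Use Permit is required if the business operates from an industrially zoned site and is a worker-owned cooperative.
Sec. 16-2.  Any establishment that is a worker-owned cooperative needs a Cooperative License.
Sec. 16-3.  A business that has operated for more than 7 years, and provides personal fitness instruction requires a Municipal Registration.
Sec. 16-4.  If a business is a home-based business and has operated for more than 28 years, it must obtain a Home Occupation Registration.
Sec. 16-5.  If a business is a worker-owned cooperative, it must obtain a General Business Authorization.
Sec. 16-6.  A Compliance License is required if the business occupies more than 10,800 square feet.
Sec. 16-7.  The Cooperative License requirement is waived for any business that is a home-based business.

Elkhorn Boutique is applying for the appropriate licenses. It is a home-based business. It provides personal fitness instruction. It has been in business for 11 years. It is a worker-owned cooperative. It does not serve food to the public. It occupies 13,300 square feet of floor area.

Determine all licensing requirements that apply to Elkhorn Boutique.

Compliance License, General Business Authorization, Municipal Registration

Sec. 16-1. is a home-based business (not: operates from an industrially zoned site); is a worker-owned cooperative → Industrial Use Permit not required.
Sec. 16-2. is a worker-owned cooperative → Cooperative License required.
Sec. 16-3. years in business 11 > 7; provides personal fitness instruction → Municipal Registration required.
Sec. 16-4. is a home-based business; years in business 11 ≤ 28 → Home Occupation Registration not required.
Sec. 16-5. is a worker-owned cooperative → General Business Authorization required.
Sec. 16-6. floor area 13,300 square feet > 10,800 square feet → Compliance License required.
Sec. 16-7. is a home-based business → exempt from Cooperative License.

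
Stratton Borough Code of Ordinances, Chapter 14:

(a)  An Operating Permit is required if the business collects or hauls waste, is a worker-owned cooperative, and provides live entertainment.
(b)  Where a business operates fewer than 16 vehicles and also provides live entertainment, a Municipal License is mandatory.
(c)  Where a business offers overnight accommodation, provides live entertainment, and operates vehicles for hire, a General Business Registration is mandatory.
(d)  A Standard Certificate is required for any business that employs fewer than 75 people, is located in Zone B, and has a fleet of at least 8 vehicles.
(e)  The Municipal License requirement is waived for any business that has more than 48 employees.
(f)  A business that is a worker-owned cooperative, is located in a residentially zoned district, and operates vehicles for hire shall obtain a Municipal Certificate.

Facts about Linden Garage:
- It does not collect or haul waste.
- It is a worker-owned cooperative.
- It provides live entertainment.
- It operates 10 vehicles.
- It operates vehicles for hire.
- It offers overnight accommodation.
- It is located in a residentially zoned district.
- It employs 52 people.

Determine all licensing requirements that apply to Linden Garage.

(a) does not collect or haul waste; is a worker-owned cooperative; provides live entertainment → Operating Permit not required.
(b) vehicles 10 < 16; provides live entertainment → Municipal License required.
(c) offers overnight accommodation; provides live entertainment; operates vehicles for hire → General Business Registration required.
(d) employees 52 < 75; is located in a residentially zoned district (not: is located in Zone B); vehicles 10 ≥ 8 → Standard Certificate not required.
(e) employees 52 > 48 → exempt from Municipal License.
(f) is a worker-owned cooperative; is located in a residentially zoned district; operates vehicles for hire → Municipal Certificate required.

General Business Registration, Municipal Certificate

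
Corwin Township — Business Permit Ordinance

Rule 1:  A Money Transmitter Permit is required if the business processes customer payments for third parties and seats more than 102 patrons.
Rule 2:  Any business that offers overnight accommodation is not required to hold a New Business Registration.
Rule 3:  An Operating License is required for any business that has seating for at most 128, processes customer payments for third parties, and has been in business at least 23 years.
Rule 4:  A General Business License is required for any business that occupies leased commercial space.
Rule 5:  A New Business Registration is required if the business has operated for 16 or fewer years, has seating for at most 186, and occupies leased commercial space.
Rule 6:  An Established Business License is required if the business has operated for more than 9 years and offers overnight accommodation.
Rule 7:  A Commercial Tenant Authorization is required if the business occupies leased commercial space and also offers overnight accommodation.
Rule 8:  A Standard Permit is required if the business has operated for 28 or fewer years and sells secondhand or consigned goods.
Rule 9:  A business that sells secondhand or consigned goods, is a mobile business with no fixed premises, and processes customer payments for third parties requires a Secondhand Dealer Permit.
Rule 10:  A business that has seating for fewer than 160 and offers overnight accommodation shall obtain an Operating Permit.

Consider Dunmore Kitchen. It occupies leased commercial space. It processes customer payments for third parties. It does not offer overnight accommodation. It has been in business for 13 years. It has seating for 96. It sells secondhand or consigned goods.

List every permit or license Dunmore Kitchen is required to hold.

Rule 1: processes customer payments for third parties; seating 96 ≤ 102 → Money Transmitter Permit not required.
Rule 2: does not offer overnight accommodation → New Business Registration exemption does not apply.
Rule 3: seating 96 ≤ 128; processes customer payments for third parties; years in business 13 < 23 → Operating License not required.
Rule 4: occupies leased commercial space → General Business License required.
Rule 5: years in business 13 ≤ 16; seating 96 ≤ 186; occupies leased commercial space → New Business Registration required.
Rule 6: years in business 13 > 9; does not offer overnight accommodation → Established Business License not required.
Rule 7: occupies leased commercial space; does not offer overnight accommodation → Commercial Tenant Authorization not required.
Rule 8: years in business 13 ≤ 28; sells secondhand or consigned goods → Standard Permit required.
Rule 9: sells secondhand or consigned goods; occupies leased commercial space (not: is a mobile business with no fixed premises); processes customer payments for third parties → Secondhand Dealer Permit not required.
Rule 10: seating 96 < 160; does not offer overnight accommodation → Operating Permit not required.

General Business License, New Business Registration, Standard Permit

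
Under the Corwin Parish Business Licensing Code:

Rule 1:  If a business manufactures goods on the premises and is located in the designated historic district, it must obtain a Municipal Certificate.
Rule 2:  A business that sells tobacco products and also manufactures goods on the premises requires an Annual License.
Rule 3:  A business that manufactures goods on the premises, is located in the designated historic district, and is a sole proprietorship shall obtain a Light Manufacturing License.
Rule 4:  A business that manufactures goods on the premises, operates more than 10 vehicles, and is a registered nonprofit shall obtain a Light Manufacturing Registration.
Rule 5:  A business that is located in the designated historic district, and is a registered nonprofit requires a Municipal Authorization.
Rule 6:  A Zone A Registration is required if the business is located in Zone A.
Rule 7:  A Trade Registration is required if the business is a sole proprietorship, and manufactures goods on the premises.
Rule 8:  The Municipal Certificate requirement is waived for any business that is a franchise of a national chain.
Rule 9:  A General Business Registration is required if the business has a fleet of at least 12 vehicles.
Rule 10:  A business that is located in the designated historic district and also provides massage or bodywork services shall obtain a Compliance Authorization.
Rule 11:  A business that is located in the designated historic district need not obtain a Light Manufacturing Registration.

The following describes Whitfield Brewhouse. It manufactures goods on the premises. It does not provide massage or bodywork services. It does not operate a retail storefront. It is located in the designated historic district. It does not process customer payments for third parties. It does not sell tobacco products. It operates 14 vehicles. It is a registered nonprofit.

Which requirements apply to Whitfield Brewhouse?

General Business Registration, Municipal Authorization, Municipal Certificate

Rule 1: manufactures goods on the premises; is located in the designated historic district → Municipal Certificate required.
Rule 2: does not sell tobacco products; manufactures goods on the premises → Annual License not required.
Rule 3: manufactures goods on the premises; is located in the designated historic district; is a registered nonprofit (not: is a sole proprietorship) → Light Manufacturing License not required.
Rule 4: manufactures goods on the premises; vehicles 14 > 10; is a registered nonprofit → Light Manufacturing Registration required.
Rule 5: is located in the designated historic district; is a registered nonprofit → Municipal Authorization required.
Rule 6: is located in the designated historic district (not: is located in Zone A) → Zone A Registration not required.
Rule 7: is a registered nonprofit (not: is a sole proprietorship); manufactures goods on the premises → Trade Registration not required.
Rule 8: is a registered nonprofit (not: is a franchise of a national chain) → Municipal Certificate exemption does not apply.
Rule 9: vehicles 14 ≥ 12 → General Business Registration required.
Rule 10: is located in the designated historic district; does not provide massage or bodywork services → Compliance Authorization not required.
Rule 11: is located in the designated historic district → exempt from Light Manufacturing Registration.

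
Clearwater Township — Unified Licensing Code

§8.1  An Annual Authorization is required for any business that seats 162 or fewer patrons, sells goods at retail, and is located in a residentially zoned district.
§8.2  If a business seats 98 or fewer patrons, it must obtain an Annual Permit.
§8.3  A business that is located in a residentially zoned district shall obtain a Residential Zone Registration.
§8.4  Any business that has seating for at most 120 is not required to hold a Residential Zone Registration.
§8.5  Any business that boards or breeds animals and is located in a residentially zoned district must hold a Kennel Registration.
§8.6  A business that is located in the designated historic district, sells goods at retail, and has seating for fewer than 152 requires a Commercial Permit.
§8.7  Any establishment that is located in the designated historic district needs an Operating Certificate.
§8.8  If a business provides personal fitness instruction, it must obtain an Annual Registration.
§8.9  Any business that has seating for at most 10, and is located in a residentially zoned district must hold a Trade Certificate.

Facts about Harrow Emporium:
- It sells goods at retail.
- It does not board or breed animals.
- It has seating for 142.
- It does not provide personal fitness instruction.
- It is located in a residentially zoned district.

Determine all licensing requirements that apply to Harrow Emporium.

§8.1 seating 142 ≤ 162; sells goods at retail; is located in a residentially zoned district → Annual Authorization required.
§8.2 seating 142 > 98 → Annual Permit not required.
§8.3 is located in a residentially zoned district → Residential Zone Registration required.
§8.4 seating 142 > 120 → Residential Zone Registration exemption does not apply.
§8.5 does not board or breed animals; is located in a residentially zoned district → Kennel Registration not required.
§8.6 is located in a residentially zoned district (not: is located in the designated historic district); sells goods at retail; seating 142 < 152 → Commercial Permit not required.
§8.7 is located in a residentially zoned district (not: is located in the designated historic district) → Operating Certificate not required.
§8.8 does not provide personal fitness instruction → Annual Registration not required.
§8.9 seating 142 > 10; is located in a residentially zoned district → Trade Certificate not required.

Annual Authorization, Residential Zone Registration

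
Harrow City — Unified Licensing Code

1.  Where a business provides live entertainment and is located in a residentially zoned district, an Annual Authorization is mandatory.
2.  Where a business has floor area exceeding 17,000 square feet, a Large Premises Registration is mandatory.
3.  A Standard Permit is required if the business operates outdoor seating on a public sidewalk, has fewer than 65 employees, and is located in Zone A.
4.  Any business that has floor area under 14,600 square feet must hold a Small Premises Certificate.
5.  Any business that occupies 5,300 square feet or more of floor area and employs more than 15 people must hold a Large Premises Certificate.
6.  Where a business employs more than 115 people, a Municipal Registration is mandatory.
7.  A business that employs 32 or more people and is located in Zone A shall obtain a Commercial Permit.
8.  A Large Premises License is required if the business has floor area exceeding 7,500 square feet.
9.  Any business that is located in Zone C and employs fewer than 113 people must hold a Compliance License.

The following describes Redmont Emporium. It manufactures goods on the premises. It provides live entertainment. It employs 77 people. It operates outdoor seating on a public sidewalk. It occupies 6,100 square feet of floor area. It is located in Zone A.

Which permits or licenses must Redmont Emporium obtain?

Commercial Permit, Large Premises Certificate, Small Premises Certificate

1. provides live entertainment; is located in Zone A (not: is located in a residentially zoned district) → Annual Authorization not required.
2. floor area 6,100 square feet ≤ 17,000 square feet → Large Premises Registration not required.
3. operates outdoor seating on a public sidewalk; employees 77 ≥ 65; is located in Zone A → Standard Permit not required.
4. floor area 6,100 square feet < 14,600 square feet → Small Premises Certificate required.
5. floor area 6,100 square feet ≥ 5,300 square feet; employees 77 > 15 → Large Premises Certificate required.
6. employees 77 ≤ 115 → Municipal Registration not required.
7. employees 77 ≥ 32; is located in Zone A → Commercial Permit required.
8. floor area 6,100 square feet ≤ 7,500 square feet → Large Premises License not required.
9. is located in Zone A (not: is located in Zone C); employees 77 < 113 → Compliance License not required.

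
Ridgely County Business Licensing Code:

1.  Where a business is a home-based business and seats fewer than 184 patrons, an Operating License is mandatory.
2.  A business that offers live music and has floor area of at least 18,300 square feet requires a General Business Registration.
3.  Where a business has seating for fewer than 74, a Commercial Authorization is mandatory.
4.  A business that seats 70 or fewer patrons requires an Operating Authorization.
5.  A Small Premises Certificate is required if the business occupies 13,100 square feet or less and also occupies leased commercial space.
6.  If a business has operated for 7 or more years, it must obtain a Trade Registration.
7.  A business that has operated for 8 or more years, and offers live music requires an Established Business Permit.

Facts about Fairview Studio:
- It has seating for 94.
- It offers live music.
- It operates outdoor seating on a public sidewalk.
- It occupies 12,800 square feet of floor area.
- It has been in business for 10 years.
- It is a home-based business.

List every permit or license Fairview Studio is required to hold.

1. is a home-based business; seating 94 < 184 → Operating License required.
2. offers live music; floor area 12,800 square feet < 18,300 square feet → General Business Registration not required.
3. seating 94 ≥ 74 → Commercial Authorization not required.
4. seating 94 > 70 → Operating Authorization not required.
5. floor area 12,800 square feet ≤ 13,100 square feet; is a home-based business (not: occupies leased commercial space) → Small Premises Certificate not required.
6. years in business 10 ≥ 7 → Trade Registration required.
7. years in business 10 ≥ 8; offers live music → Established Business Permit required.

Established Business Permit, Operating License, Trade Registration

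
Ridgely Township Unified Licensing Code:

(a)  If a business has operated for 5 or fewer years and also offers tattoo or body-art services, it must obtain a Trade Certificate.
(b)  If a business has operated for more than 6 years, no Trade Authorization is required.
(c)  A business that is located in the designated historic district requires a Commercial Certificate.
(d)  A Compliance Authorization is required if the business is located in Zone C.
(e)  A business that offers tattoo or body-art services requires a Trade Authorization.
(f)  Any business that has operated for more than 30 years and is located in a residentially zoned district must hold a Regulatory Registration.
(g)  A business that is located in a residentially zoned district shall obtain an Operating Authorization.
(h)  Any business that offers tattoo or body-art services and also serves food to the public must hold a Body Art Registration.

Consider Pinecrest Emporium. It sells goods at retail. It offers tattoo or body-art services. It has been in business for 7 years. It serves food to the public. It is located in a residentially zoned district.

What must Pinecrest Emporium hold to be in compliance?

(a) years in business 7 > 5; offers tattoo or body-art services → Trade Certificate not required.
(b) years in business 7 > 6 → exempt from Trade Authorization.
(c) is located in a residentially zoned district (not: is located in the designated historic district) → Commercial Certificate not required.
(d) is located in a residentially zoned district (not: is located in Zone C) → Compliance Authorization not required.
(e) offers tattoo or body-art services → Trade Authorization required.
(f) years in business 7 ≤ 30; is located in a residentially zoned district → Regulatory Registration not required.
(g) is located in a residentially zoned district → Operating Authorization required.
(h) offers tattoo or body-art services; serves food to the public → Body Art Registration required.

Body Art Registration, Operating Authorization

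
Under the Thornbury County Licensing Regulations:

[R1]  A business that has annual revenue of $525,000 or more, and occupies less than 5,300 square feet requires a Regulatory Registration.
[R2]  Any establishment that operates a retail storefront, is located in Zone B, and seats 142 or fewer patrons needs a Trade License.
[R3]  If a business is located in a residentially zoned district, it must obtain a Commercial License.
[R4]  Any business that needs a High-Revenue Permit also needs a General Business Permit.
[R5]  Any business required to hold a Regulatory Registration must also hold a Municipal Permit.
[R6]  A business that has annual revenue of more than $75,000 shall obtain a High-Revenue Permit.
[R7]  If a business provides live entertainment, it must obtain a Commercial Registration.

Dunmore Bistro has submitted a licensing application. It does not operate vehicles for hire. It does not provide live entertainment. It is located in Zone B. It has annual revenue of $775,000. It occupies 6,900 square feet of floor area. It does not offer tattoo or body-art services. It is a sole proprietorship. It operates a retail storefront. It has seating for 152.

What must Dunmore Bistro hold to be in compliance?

[R1] revenue $775,000 ≥ $525,000; floor area 6,900 square feet ≥ 5,300 square feet → Regulatory Registration not required.
[R2] operates a retail storefront; is located in Zone B; seating 152 > 142 → Trade License not required.
[R3] is located in Zone B (not: is located in a residentially zoned district) → Commercial License not required.
[R4] High-Revenue Permit is required → General Business Permit also required.
[R5] Regulatory Registration is not required → no effect.
[R6] revenue $775,000 > $75,000 → High-Revenue Permit required.
[R7] does not provide live entertainment → Commercial Registration not required.

General Business Permit, High-Revenue Permit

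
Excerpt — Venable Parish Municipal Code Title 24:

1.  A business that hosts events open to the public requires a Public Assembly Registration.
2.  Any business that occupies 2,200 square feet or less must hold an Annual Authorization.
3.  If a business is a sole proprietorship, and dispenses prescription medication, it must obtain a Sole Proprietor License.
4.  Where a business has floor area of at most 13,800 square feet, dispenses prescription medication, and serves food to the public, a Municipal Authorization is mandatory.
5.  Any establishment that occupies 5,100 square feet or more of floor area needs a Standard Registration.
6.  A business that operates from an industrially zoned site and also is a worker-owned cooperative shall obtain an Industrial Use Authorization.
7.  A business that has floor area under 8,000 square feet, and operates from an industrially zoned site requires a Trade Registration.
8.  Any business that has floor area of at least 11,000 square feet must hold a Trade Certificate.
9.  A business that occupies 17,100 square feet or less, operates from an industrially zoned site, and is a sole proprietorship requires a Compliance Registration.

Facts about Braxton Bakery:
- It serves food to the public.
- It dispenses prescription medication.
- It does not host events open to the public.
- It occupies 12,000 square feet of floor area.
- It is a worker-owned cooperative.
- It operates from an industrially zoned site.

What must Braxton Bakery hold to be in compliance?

Industrial Use Authorization, Municipal Authorization, Standard Registration, Trade Certificate

1. does not host events open to the public → Public Assembly Registration not required.
2. floor area 12,000 square feet > 2,200 square feet → Annual Authorization not required.
3. is a worker-owned cooperative (not: is a sole proprietorship); dispenses prescription medication → Sole Proprietor License not required.
4. floor area 12,000 square feet ≤ 13,800 square feet; dispenses prescription medication; serves food to the public → Municipal Authorization required.
5. floor area 12,000 square feet ≥ 5,100 square feet → Standard Registration required.
6. operates from an industrially zoned site; is a worker-owned cooperative → Industrial Use Authorization required.
7. floor area 12,000 square feet ≥ 8,000 square feet; operates from an industrially zoned site → Trade Registration not required.
8. floor area 12,000 square feet ≥ 11,000 square feet → Trade Certificate required.
9. floor area 12,000 square feet ≤ 17,100 square feet; operates from an industrially zoned site; is a worker-owned cooperative (not: is a sole proprietorship) → Compliance Registration not required.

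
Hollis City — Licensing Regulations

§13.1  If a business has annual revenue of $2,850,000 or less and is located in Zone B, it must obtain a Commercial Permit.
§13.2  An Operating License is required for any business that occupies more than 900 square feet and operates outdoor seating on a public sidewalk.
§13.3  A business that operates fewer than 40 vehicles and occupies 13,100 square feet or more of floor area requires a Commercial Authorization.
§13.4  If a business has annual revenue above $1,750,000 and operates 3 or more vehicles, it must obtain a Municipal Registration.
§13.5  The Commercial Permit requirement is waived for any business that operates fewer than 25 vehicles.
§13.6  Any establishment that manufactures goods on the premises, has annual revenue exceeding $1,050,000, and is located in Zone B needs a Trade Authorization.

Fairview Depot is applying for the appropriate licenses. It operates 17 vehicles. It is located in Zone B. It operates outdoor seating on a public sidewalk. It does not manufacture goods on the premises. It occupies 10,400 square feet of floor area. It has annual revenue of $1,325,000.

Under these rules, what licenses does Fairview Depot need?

Operating License

§13.1 revenue $1,325,000 ≤ $2,850,000; is located in Zone B → Commercial Permit required.
§13.2 floor area 10,400 square feet > 900 square feet; operates outdoor seating on a public sidewalk → Operating License required.
§13.3 vehicles 17 < 40; floor area 10,400 square feet < 13,100 square feet → Commercial Authorization not required.
§13.4 revenue $1,325,000 ≤ $1,750,000; vehicles 17 ≥ 3 → Municipal Registration not required.
§13.5 vehicles 17 < 25 → exempt from Commercial Permit.
§13.6 does not manufacture goods on the premises; revenue $1,325,000 > $1,050,000; is located in Zone B → Trade Authorization not required.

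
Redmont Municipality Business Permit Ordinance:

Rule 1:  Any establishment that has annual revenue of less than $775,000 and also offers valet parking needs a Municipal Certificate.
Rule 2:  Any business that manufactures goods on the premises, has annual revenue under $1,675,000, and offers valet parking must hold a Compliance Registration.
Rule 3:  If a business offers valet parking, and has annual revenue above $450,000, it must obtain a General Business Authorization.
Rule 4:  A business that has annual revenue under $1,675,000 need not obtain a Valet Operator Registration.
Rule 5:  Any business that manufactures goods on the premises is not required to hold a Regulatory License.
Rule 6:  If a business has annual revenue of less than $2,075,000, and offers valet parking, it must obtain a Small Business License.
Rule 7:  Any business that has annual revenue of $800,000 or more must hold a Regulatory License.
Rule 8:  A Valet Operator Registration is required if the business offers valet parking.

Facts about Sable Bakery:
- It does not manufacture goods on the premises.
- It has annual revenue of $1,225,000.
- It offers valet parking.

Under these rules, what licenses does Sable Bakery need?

Rule 1: revenue $1,225,000 ≥ $775,000; offers valet parking → Municipal Certificate not required.
Rule 2: does not manufacture goods on the premises; revenue $1,225,000 < $1,675,000; offers valet parking → Compliance Registration not required.
Rule 3: offers valet parking; revenue $1,225,000 > $450,000 → General Business Authorization required.
Rule 4: revenue $1,225,000 < $1,675,000 → exempt from Valet Operator Registration.
Rule 5: does not manufacture goods on the premises → Regulatory License exemption does not apply.
Rule 6: revenue $1,225,000 < $2,075,000; offers valet parking → Small Business License required.
Rule 7: revenue $1,225,000 ≥ $800,000 → Regulatory License required.
Rule 8: offers valet parking → Valet Operator Registration required.

General Business Authorization, Regulatory License, Small Business License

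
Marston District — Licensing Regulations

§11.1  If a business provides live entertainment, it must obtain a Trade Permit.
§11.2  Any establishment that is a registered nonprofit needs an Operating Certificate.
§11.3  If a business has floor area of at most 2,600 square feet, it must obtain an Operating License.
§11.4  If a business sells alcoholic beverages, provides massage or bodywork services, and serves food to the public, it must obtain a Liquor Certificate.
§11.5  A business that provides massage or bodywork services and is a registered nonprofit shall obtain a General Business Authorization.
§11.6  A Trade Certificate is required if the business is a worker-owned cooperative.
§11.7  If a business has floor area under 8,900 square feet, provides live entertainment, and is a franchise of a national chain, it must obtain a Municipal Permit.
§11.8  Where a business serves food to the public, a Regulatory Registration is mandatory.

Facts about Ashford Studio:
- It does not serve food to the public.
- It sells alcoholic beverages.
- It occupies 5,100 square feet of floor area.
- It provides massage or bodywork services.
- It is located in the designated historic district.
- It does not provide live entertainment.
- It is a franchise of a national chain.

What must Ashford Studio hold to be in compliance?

None

§11.1 does not provide live entertainment → Trade Permit not required.
§11.2 is a franchise of a national chain (not: is a registered nonprofit) → Operating Certificate not required.
§11.3 floor area 5,100 square feet > 2,600 square feet → Operating License not required.
§11.4 sells alcoholic beverages; provides massage or bodywork services; does not serve food to the public → Liquor Certificate not required.
§11.5 provides massage or bodywork services; is a franchise of a national chain (not: is a registered nonprofit) → General Business Authorization not required.
§11.6 is a franchise of a national chain (not: is a worker-owned cooperative) → Trade Certificate not required.
§11.7 floor area 5,100 square feet < 8,900 square feet; does not provide live entertainment; is a franchise of a national chain → Municipal Permit not required.
§11.8 does not serve food to the public → Regulatory Registration not required.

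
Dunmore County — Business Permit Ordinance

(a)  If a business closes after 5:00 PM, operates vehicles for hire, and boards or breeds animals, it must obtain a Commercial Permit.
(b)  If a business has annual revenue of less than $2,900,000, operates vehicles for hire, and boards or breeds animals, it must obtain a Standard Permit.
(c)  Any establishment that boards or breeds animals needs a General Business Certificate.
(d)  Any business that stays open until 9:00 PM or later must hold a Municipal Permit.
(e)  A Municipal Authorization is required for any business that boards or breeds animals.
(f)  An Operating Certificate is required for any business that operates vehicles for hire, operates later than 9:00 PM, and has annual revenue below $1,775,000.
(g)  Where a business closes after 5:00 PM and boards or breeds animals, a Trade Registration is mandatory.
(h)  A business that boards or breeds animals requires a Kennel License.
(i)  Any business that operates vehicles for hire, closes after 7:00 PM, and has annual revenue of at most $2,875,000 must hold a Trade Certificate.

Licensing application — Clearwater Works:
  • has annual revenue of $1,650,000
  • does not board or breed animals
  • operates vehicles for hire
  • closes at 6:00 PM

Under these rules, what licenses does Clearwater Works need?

None

(a) closes 6:00 PM, after 5:00 PM; operates vehicles for hire; does not board or breed animals → Commercial Permit not required.
(b) revenue $1,650,000 < $2,900,000; operates vehicles for hire; does not board or breed animals → Standard Permit not required.
(c) does not board or breed animals → General Business Certificate not required.
(d) closes 6:00 PM, at/before 9:00 PM → Municipal Permit not required.
(e) does not board or breed animals → Municipal Authorization not required.
(f) operates vehicles for hire; closes 6:00 PM, at/before 9:00 PM; revenue $1,650,000 < $1,775,000 → Operating Certificate not required.
(g) closes 6:00 PM, after 5:00 PM; does not board or breed animals → Trade Registration not required.
(h) does not board or breed animals → Kennel License not required.
(i) operates vehicles for hire; closes 6:00 PM, at/before 7:00 PM; revenue $1,650,000 ≤ $2,875,000 → Trade Certificate not required.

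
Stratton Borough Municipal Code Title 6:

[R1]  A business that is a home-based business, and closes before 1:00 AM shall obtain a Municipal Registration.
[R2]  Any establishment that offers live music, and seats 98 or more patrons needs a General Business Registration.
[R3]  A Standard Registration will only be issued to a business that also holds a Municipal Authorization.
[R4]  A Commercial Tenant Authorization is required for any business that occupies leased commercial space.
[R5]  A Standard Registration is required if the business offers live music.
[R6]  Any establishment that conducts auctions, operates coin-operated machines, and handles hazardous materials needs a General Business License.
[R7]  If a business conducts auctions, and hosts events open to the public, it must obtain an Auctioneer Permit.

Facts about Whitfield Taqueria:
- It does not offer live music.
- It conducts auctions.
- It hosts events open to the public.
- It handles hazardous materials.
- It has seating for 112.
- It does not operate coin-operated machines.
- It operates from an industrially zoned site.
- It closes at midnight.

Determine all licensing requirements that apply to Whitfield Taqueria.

[R1] operates from an industrially zoned site (not: is a home-based business); closes midnight, at/before 1:00 AM → Municipal Registration not required.
[R2] does not offer live music; seating 112 ≥ 98 → General Business Registration not required.
[R3] Standard Registration is not required → no effect.
[R4] operates from an industrially zoned site (not: occupies leased commercial space) → Commercial Tenant Authorization not required.
[R5] does not offer live music → Standard Registration not required.
[R6] conducts auctions; does not operate coin-operated machines; handles hazardous materials → General Business License not required.
[R7] conducts auctions; hosts events open to the public → Auctioneer Permit required.

Auctioneer Permit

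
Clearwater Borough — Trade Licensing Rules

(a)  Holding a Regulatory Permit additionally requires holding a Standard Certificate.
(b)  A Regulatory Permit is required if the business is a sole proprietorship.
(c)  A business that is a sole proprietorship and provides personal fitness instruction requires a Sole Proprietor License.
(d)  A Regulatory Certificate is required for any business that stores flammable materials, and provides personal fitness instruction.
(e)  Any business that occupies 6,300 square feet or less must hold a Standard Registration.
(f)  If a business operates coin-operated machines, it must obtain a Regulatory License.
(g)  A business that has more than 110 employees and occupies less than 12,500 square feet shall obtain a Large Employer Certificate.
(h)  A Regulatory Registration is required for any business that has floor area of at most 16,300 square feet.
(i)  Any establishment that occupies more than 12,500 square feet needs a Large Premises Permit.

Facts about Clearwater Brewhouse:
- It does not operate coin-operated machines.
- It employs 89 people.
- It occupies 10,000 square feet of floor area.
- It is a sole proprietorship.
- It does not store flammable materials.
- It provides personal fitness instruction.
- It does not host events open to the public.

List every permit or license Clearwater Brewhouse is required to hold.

(a) Regulatory Permit is required → Standard Certificate also required.
(b) is a sole proprietorship → Regulatory Permit required.
(c) is a sole proprietorship; provides personal fitness instruction → Sole Proprietor License required.
(d) does not store flammable materials; provides personal fitness instruction → Regulatory Certificate not required.
(e) floor area 10,000 square feet > 6,300 square feet → Standard Registration not required.
(f) does not operate coin-operated machines → Regulatory License not required.
(g) employees 89 ≤ 110; floor area 10,000 square feet < 12,500 square feet → Large Employer Certificate not required.
(h) floor area 10,000 square feet ≤ 16,300 square feet → Regulatory Registration required.
(i) floor area 10,000 square feet ≤ 12,500 square feet → Large Premises Permit not required.

Regulatory Permit, Regulatory Registration, Sole Proprietor License, Standard Certificate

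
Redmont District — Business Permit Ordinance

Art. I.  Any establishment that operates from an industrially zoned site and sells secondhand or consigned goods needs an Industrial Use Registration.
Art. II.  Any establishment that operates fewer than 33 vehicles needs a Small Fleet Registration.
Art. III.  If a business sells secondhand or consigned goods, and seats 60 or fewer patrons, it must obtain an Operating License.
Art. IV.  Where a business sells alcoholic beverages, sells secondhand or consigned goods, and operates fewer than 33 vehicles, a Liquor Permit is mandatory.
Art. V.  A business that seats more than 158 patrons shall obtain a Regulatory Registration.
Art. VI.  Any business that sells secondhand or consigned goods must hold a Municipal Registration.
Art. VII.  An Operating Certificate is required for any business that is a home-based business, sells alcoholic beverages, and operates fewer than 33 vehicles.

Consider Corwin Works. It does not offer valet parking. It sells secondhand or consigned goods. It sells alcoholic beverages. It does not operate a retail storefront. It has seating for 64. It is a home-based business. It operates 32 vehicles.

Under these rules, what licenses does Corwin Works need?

Liquor Permit, Municipal Registration, Operating Certificate, Small Fleet Registration

Art. I. is a home-based business (not: operates from an industrially zoned site); sells secondhand or consigned goods → Industrial Use Registration not required.
Art. II. vehicles 32 < 33 → Small Fleet Registration required.
Art. III. sells secondhand or consigned goods; seating 64 > 60 → Operating License not required.
Art. IV. sells alcoholic beverages; sells secondhand or consigned goods; vehicles 32 < 33 → Liquor Permit required.
Art. V. seating 64 ≤ 158 → Regulatory Registration not required.
Art. VI. sells secondhand or consigned goods → Municipal Registration required.
Art. VII. is a home-based business; sells alcoholic beverages; vehicles 32 < 33 → Operating Certificate required.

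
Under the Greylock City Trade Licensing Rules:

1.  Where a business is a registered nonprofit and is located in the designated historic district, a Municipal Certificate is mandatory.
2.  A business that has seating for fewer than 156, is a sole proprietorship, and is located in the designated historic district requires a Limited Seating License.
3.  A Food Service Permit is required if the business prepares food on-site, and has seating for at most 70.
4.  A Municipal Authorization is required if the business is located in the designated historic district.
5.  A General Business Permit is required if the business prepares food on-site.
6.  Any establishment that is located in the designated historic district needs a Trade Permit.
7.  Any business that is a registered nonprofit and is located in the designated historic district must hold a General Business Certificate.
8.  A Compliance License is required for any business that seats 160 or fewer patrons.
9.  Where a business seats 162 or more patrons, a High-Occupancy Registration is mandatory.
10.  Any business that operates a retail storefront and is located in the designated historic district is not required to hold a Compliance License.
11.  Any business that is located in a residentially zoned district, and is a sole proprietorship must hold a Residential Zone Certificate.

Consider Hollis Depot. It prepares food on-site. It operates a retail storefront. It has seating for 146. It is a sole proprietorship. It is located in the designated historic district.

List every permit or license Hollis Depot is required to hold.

General Business Permit, Limited Seating License, Municipal Authorization, Trade Permit

1. is a sole proprietorship (not: is a registered nonprofit); is located in the designated historic district → Municipal Certificate not required.
2. seating 146 < 156; is a sole proprietorship; is located in the designated historic district → Limited Seating License required.
3. prepares food on-site; seating 146 > 70 → Food Service Permit not required.
4. is located in the designated historic district → Municipal Authorization required.
5. prepares food on-site → General Business Permit required.
6. is located in the designated historic district → Trade Permit required.
7. is a sole proprietorship (not: is a registered nonprofit); is located in the designated historic district → General Business Certificate not required.
8. seating 146 ≤ 160 → Compliance License required.
9. seating 146 < 162 → High-Occupancy Registration not required.
10. operates a retail storefront; is located in the designated historic district → exempt from Compliance License.
11. is located in the designated historic district (not: is located in a residentially zoned district); is a sole proprietorship → Residential Zone Certificate not required.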